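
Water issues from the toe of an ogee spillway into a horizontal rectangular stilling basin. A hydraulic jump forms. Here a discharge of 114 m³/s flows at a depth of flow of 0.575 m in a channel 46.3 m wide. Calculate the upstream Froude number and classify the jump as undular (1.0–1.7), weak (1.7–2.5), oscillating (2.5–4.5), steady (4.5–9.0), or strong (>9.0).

Fr₁ = 1.80; weak jump

q = Q/b = 114/46.3 = 2.46 m²/s; V₁ = q/y₁ = 4.28 m/s. Fr₁ = V₁/√(g·y₁) = 1.80.
Fr₁ = 1.80 lies in the weak range.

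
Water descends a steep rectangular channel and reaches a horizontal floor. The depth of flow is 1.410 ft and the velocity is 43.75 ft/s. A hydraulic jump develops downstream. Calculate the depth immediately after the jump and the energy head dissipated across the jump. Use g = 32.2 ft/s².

y₂ = 12.26 ft; ΔE = 18.48 ft

Fr₁ = V₁/√(g·y₁) = 43.75/√(32.2×1.410) = 6.493.
From the momentum equation for a rectangular channel, y₂/y₁ = ½[√(1 + 8Fr₁²) − 1] = ½[√338.26 − 1] = 8.696.
y₂ = 8.696 × 1.410 = 12.26 ft.
Head loss: ΔE = (y₂ − y₁)³/(4y₁y₂) = (12.26 − 1.410)³/(4×1.410×12.26) = 1278/69.15 = 18.48 ft.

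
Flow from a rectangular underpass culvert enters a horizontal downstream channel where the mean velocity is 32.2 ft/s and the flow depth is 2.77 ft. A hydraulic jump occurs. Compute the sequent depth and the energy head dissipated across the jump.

y₂ = 12.0 ft; ΔE = 5.98 ft

Fr₁ = V₁/√(g·y₁) = 32.2/√(32.2×2.77) = 3.41.
From the momentum equation for a rectangular channel, y₂/y₁ = ½[√(1 + 8Fr₁²) − 1] = ½[√94.00 − 1] = 4.35.
y₂ = 4.35 × 2.77 = 12.0 ft.
q = V₁·y₁ = 32.2 × 2.77 = 89.2 ft²/s. V₂ = q/y₂ = 89.2/12.0 = 7.41 ft/s. E₁ = y₁ + V₁²/2g = 18.9 ft; E₂ = y₂ + V₂²/2g = 12.9 ft. ΔE = E₁ − E₂ = 5.98 ft.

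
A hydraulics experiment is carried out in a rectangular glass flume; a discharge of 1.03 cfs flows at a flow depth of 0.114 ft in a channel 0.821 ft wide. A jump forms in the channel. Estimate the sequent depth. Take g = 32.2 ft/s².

q = Q/b = 1.03/0.821 = 1.25 ft²/s; V₁ = q/y₁ = 11.0 ft/s. Fr₁ = V₁/√(g·y₁) = 5.74.
Conjugate-depth relation: y₂/y₁ = ½[√(1 + 8Fr₁²) − 1] = ½[√264.9 − 1] = 7.64.
y₂ = 7.64 × 0.114 = 0.871 ft.

y₂ = 0.871 ft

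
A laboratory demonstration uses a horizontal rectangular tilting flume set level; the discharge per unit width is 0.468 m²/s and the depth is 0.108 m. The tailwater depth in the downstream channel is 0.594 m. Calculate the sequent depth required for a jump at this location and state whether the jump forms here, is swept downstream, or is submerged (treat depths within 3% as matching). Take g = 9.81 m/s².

V₁ = q/y₁ = 0.468/0.108 = 4.33 m/s. Fr₁ = V₁/√(g·y₁) = 4.33/√(9.81×0.108) = 4.21.
By Bélanger, y₂/y₁ = ½[√(1 + 8Fr₁²) − 1] = ½[√142.8 − 1] = 5.47.
y₂ = 5.47 × 0.108 = 0.591 m.
Tailwater y_tw = 0.594 m: y_tw ≈ y₂, so the jump forms here.

y₂ = 0.591 m; the jump forms here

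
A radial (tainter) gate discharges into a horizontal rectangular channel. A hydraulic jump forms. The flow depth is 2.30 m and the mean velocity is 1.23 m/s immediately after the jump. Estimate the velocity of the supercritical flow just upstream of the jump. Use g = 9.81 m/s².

V₁ = 10.3 m/s

Fr₂ = V₂/√(g·y₂) = 1.23/√(9.81×2.30) = 0.259.
From the momentum equation (using Fr₂), y₁/y₂ = ½[√(1 + 8Fr₂²) − 1] = ½[√1.536 − 1] = 0.120.
y₁ = 0.120 × 2.30 = 0.275 m.
V₁ = q/y₁ = 2.83/0.275 = 10.3 m/s.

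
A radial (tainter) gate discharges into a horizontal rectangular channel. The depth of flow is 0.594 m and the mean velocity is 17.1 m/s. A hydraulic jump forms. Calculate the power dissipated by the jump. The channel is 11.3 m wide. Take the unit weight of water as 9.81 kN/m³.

Fr₁ = V₁/√(g·y₁) = 17.1/√(9.81×0.594) = 7.08.
Sequent-depth ratio: y₂/y₁ = ½[√(1 + 8Fr₁²) − 1] = ½[√402.4 − 1] = 9.53.
y₂ = 9.53 × 0.594 = 5.66 m.
q = V₁·y₁ = 17.1 × 0.594 = 10.2 m²/s. V₂ = q/y₂ = 10.2/5.66 = 1.79 m/s. E₁ = y₁ + V₁²/2g = 15.5 m; E₂ = y₂ + V₂²/2g = 5.83 m. ΔE = E₁ − E₂ = 9.67 m.
Q = q·b = 10.2 × 11.3 = 115 m³/s. P = γ·Q·ΔE = 9.81 × 115 × 9.67 = 10891 kW.

P = 10891 kW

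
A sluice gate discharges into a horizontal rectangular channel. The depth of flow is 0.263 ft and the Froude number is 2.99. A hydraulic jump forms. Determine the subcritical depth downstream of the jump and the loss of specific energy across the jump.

y₂ = 0.988 ft; ΔE = 0.367 ft

Fr₁ = 2.99 (given).
Sequent-depth ratio: y₂/y₁ = ½[√(1 + 8Fr₁²) − 1] = ½[√72.52 − 1] = 3.76.
y₂ = 3.76 × 0.263 = 0.988 ft.
V₁ = Fr₁·√(g·y₁) = 2.99×√(32.2×0.263) = 8.70 ft/s; q = V₁·y₁ = 2.29 ft²/s. V₂ = q/y₂ = 2.29/0.988 = 2.32 ft/s. E₁ = y₁ + V₁²/2g = 1.44 ft; E₂ = y₂ + V₂²/2g = 1.07 ft. ΔE = E₁ − E₂ = 0.367 ft.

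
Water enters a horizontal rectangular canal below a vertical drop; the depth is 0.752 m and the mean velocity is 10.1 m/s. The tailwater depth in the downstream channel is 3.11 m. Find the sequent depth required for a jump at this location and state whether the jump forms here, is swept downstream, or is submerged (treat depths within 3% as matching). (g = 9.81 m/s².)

Fr₁ = V₁/√(g·y₁) = 10.1/√(9.81×0.752) = 3.72.
Sequent-depth ratio: y₂/y₁ = ½[√(1 + 8Fr₁²) − 1] = ½[√111.6 − 1] = 4.78.
y₂ = 4.78 × 0.752 = 3.60 m.
Tailwater y_tw = 3.11 m: y_tw < y₂, so the jump is swept downstream.

y₂ = 3.60 m; the jump is swept downstream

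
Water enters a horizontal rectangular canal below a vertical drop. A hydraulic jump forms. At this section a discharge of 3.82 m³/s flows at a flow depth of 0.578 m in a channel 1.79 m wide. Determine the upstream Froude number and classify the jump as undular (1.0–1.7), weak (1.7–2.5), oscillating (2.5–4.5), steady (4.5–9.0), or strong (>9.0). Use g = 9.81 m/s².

q = Q/b = 3.82/1.79 = 2.13 m²/s; V₁ = q/y₁ = 3.69 m/s. Fr₁ = V₁/√(g·y₁) = 1.55.
Fr₁ = 1.55 lies in the undular range.

Fr₁ = 1.55; undular jump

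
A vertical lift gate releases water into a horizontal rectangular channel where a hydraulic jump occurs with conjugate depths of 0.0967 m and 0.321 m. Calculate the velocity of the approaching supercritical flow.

V₁ = 2.61 m/s

For a rectangular channel the momentum equation gives q² = ½·g·y₁·y₂·(y₁ + y₂) = ½×9.81×0.0967×0.321×0.418 = 0.0636.
q = √0.0636 = 0.252 m²/s.
V₁ = q/y₁ = 0.252/0.0967 = 2.61 m/s.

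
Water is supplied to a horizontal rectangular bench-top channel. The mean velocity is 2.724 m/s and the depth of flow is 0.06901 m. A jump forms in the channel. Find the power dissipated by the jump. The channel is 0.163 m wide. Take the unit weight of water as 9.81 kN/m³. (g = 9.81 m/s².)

P = 0.04070 kW

Fr₁ = V₁/√(g·y₁) = 2.724/√(9.81×0.06901) = 3.311.
From the momentum equation for a rectangular channel, y₂/y₁ = ½[√(1 + 8Fr₁²) − 1] = ½[√88.685 − 1] = 4.209.
y₂ = 4.209 × 0.06901 = 0.2904 m.
Head loss: ΔE = (y₂ − y₁)³/(4y₁y₂) = (0.2904 − 0.06901)³/(4×0.06901×0.2904) = 0.01086/0.08017 = 0.1354 m.
q = V₁·y₁ = 2.724 × 0.06901 = 0.1880 m²/s. Q = q·b = 0.1880 × 0.163 = 0.03064 m³/s. P = γ·Q·ΔE = 9.81 × 0.03064 × 0.1354 = 0.04070 kW.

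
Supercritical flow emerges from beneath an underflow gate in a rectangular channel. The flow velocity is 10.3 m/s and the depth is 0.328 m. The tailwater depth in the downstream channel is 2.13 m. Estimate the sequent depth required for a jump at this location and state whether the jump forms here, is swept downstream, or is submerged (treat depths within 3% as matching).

Fr₁ = V₁/√(g·y₁) = 10.3/√(9.81×0.328) = 5.74.
By Bélanger, y₂/y₁ = ½[√(1 + 8Fr₁²) − 1] = ½[√264.8 − 1] = 7.64.
y₂ = 7.64 × 0.328 = 2.50 m.
Tailwater y_tw = 2.13 m: y_tw < y₂, so the jump is swept downstream.

y₂ = 2.50 m; the jump is swept downstream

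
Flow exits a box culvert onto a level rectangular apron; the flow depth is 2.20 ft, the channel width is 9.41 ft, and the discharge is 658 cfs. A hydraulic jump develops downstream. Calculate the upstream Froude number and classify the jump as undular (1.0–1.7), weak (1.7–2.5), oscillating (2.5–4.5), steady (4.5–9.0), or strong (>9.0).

q = Q/b = 658/9.41 = 69.9 ft²/s; V₁ = q/y₁ = 31.8 ft/s. Fr₁ = V₁/√(g·y₁) = 3.78.
Fr₁ = 3.78 lies in the oscillating range.

Fr₁ = 3.78; oscillating jump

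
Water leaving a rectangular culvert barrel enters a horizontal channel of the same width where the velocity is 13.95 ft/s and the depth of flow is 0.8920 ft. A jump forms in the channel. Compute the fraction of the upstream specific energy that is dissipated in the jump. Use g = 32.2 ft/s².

Fr₁ = V₁/√(g·y₁) = 13.95/√(32.2×0.8920) = 2.603.
Sequent-depth ratio: y₂/y₁ = ½[√(1 + 8Fr₁²) − 1] = ½[√55.202 − 1] = 3.215.
y₂ = 3.215 × 0.8920 = 2.868 ft.
E₁ = y₁ + V₁²/2g = 3.914 ft. ΔE = (y₂ − y₁)³/(4y₁y₂) = 0.7537 ft. ΔE/E₁ = 0.7537/3.914 = 0.193.

ΔE/E₁ = 0.193 (19.3%)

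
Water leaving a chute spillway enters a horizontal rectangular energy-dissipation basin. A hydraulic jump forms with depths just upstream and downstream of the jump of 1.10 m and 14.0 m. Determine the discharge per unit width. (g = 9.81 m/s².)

For a rectangular channel the momentum equation gives q² = ½·g·y₁·y₂·(y₁ + y₂) = ½×9.81×1.10×14.0×15.1 = 1141.
q = √1141 = 33.8 m²/s.

q = 33.8 m²/s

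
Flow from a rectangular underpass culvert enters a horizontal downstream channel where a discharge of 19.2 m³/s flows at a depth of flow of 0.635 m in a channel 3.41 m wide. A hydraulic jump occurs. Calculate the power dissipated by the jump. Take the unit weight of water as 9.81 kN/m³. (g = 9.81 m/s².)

q = Q/b = 19.2/3.41 = 5.63 m²/s; V₁ = q/y₁ = 8.87 m/s. Fr₁ = V₁/√(g·y₁) = 3.55.
By Bélanger, y₂/y₁ = ½[√(1 + 8Fr₁²) − 1] = ½[√102.0 − 1] = 4.55.
y₂ = 4.55 × 0.635 = 2.89 m.
Head loss: ΔE = (y₂ − y₁)³/(4y₁y₂) = (2.89 − 0.635)³/(4×0.635×2.89) = 11.4/7.34 = 1.56 m.
P = γ·Q·ΔE = 9.81 × 19.2 × 1.56 = 294 kW.

P = 294 kW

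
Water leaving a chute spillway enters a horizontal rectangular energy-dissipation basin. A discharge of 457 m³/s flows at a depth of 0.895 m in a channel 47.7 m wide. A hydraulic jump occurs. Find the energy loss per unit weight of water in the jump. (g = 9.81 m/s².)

ΔE = 2.32 m

q = Q/b = 457/47.7 = 9.58 m²/s; V₁ = q/y₁ = 10.7 m/s. Fr₁ = V₁/√(g·y₁) = 3.61.
From the momentum equation for a rectangular channel, y₂/y₁ = ½[√(1 + 8Fr₁²) − 1] = ½[√105.4 − 1] = 4.63.
y₂ = 4.63 × 0.895 = 4.15 m.
V₂ = q/y₂ = 9.58/4.15 = 2.31 m/s. E₁ = y₁ + V₁²/2g = 6.74 m; E₂ = y₂ + V₂²/2g = 4.42 m. ΔE = E₁ − E₂ = 2.32 m.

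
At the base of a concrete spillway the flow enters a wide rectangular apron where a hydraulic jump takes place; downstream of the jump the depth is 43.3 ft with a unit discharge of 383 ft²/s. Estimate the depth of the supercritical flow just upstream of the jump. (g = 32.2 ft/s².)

V₂ = q/y₂ = 383/43.3 = 8.85 ft/s; Fr₂ = V₂/√(g·y₂) = 0.237.
From the momentum equation (using Fr₂), y₁/y₂ = ½[√(1 + 8Fr₂²) − 1] = ½[√1.449 − 1] = 0.102.
y₁ = 0.102 × 43.3 = 4.41 ft.

y₁ = 4.41 ft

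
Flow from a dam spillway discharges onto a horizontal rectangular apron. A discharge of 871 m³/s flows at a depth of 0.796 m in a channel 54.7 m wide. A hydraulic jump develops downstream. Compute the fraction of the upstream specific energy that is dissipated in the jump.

ΔE/E₁ = 0.628 (62.8%)

q = Q/b = 871/54.7 = 15.9 m²/s; V₁ = q/y₁ = 20.0 m/s. Fr₁ = V₁/√(g·y₁) = 7.16.
Conjugate-depth relation: y₂/y₁ = ½[√(1 + 8Fr₁²) − 1] = ½[√411.0 − 1] = 9.64.
y₂ = 9.64 × 0.796 = 7.67 m.
E₁ = y₁ + V₁²/2g = 21.2 m. ΔE = (y₂ − y₁)³/(4y₁y₂) = 13.3 m. ΔE/E₁ = 13.3/21.2 = 0.628.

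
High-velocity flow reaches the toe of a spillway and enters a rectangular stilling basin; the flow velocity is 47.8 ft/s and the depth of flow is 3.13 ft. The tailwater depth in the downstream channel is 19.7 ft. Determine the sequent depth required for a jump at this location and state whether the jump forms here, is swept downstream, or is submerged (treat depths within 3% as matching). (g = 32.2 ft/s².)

Fr₁ = V₁/√(g·y₁) = 47.8/√(32.2×3.13) = 4.76.
From the momentum equation for a rectangular channel, y₂/y₁ = ½[√(1 + 8Fr₁²) − 1] = ½[√182.4 − 1] = 6.25.
y₂ = 6.25 × 3.13 = 19.6 ft.
Tailwater y_tw = 19.7 ft: y_tw ≈ y₂, so the jump forms here.

y₂ = 19.6 ft; the jump forms here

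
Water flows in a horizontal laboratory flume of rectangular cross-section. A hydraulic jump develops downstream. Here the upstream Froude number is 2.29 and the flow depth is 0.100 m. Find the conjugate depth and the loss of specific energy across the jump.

Fr₁ = 2.29 (given).
From the momentum equation for a rectangular channel, y₂/y₁ = ½[√(1 + 8Fr₁²) − 1] = ½[√42.95 − 1] = 2.78.
y₂ = 2.78 × 0.100 = 0.278 m.
V₁ = Fr₁·√(g·y₁) = 2.29×√(9.81×0.100) = 2.27 m/s; q = V₁·y₁ = 0.227 m²/s. V₂ = q/y₂ = 0.227/0.278 = 0.817 m/s. E₁ = y₁ + V₁²/2g = 0.362 m; E₂ = y₂ + V₂²/2g = 0.312 m. ΔE = E₁ − E₂ = 0.0505 m.

y₂ = 0.278 m; ΔE = 0.0505 m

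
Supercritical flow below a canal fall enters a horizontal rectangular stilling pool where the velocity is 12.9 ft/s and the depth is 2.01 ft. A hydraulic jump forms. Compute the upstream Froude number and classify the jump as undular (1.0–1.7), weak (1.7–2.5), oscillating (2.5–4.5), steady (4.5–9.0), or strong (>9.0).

Fr₁ = 1.60; undular jump

Fr₁ = V₁/√(g·y₁) = 12.9/√(32.2×2.01) = 1.60.
Fr₁ = 1.60 lies in the undular range.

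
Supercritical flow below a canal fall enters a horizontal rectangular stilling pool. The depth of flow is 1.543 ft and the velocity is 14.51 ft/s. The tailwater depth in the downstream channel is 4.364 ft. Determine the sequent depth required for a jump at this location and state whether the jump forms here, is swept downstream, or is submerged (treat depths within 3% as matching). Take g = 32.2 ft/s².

Fr₁ = V₁/√(g·y₁) = 14.51/√(32.2×1.543) = 2.059.
From the momentum equation for a rectangular channel, y₂/y₁ = ½[√(1 + 8Fr₁²) − 1] = ½[√34.900 − 1] = 2.454.
y₂ = 2.454 × 1.543 = 3.786 ft.
Tailwater y_tw = 4.364 ft: y_tw > y₂, so the jump is submerged.

y₂ = 3.786 ft; the jump is submerged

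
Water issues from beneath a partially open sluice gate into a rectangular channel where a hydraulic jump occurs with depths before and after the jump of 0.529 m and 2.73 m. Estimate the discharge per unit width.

For a rectangular channel the momentum equation gives q² = ½·g·y₁·y₂·(y₁ + y₂) = ½×9.81×0.529×2.73×3.26 = 23.1.
q = √23.1 = 4.80 m²/s.

q = 4.80 m²/s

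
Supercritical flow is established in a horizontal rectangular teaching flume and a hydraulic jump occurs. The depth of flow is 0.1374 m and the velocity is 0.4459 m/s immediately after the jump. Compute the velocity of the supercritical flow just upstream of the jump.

V₁ = 1.872 m/s

Fr₂ = V₂/√(g·y₂) = 0.4459/√(9.81×0.1374) = 0.3841.
The Bélanger relation is symmetric: y₁/y₂ = ½[√(1 + 8Fr₂²) − 1] = ½[√2.1801 − 1] = 0.2383.
y₁ = 0.2383 × 0.1374 = 0.03274 m.
V₁ = q/y₁ = 0.06127/0.03274 = 1.872 m/s.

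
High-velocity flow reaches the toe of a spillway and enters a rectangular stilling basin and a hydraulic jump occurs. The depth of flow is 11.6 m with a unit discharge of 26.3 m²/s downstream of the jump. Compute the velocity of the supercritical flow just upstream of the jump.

V₂ = q/y₂ = 26.3/11.6 = 2.27 m/s; Fr₂ = V₂/√(g·y₂) = 0.213.
Applying the sequent-depth relation in reverse, y₁/y₂ = ½[√(1 + 8Fr₂²) − 1] = ½[√1.361 − 1] = 0.0834.
y₁ = 0.0834 × 11.6 = 0.967 m.
V₁ = q/y₁ = 26.3/0.967 = 27.2 m/s.

V₁ = 27.2 m/s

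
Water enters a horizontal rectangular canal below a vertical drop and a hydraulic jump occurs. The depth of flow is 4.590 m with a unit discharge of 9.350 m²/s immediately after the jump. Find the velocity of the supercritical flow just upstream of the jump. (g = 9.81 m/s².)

V₂ = q/y₂ = 9.350/4.590 = 2.037 m/s; Fr₂ = V₂/√(g·y₂) = 0.3036.
The Bélanger relation is symmetric: y₁/y₂ = ½[√(1 + 8Fr₂²) − 1] = ½[√1.7372 − 1] = 0.1590.
y₁ = 0.1590 × 4.590 = 0.7299 m.
V₁ = q/y₁ = 9.350/0.7299 = 12.81 m/s.

V₁ = 12.81 m/s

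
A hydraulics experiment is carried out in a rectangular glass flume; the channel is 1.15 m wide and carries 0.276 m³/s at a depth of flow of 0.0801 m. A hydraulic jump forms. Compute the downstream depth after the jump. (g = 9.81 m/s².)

y₂ = 0.345 m

q = Q/b = 0.276/1.15 = 0.240 m²/s; V₁ = q/y₁ = 3.00 m/s. Fr₁ = V₁/√(g·y₁) = 3.38.
From the momentum equation for a rectangular channel, y₂/y₁ = ½[√(1 + 8Fr₁²) − 1] = ½[√92.40 − 1] = 4.31.
y₂ = 4.31 × 0.0801 = 0.345 m.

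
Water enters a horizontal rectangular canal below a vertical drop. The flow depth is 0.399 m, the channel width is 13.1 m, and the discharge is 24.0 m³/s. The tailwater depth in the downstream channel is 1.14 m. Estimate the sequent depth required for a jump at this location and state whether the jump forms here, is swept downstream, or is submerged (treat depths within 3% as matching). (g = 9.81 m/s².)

q = Q/b = 24.0/13.1 = 1.83 m²/s; V₁ = q/y₁ = 4.59 m/s. Fr₁ = V₁/√(g·y₁) = 2.32.
Sequent-depth ratio: y₂/y₁ = ½[√(1 + 8Fr₁²) − 1] = ½[√44.09 − 1] = 2.82.
y₂ = 2.82 × 0.399 = 1.13 m.
Tailwater y_tw = 1.14 m: y_tw ≈ y₂, so the jump forms here.

y₂ = 1.13 m; the jump forms here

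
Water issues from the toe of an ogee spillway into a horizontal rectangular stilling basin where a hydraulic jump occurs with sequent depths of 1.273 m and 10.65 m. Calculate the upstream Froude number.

Fr₁ = 6.259

For a rectangular channel the momentum equation gives q² = ½·g·y₁·y₂·(y₁ + y₂) = ½×9.81×1.273×10.65×11.92 = 792.9.
q = √792.9 = 28.16 m²/s.
V₁ = q/y₁ = 22.12 m/s; Fr₁ = V₁/√(g·y₁) = 6.259.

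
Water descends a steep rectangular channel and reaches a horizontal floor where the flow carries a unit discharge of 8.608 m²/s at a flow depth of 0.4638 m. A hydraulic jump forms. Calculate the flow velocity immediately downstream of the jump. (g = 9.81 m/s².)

V₂ = 1.571 m/s

V₁ = q/y₁ = 8.608/0.4638 = 18.56 m/s. Fr₁ = V₁/√(g·y₁) = 18.56/√(9.81×0.4638) = 8.701.
Sequent-depth ratio: y₂/y₁ = ½[√(1 + 8Fr₁²) − 1] = ½[√606.67 − 1] = 11.82.
y₂ = 11.82 × 0.4638 = 5.480 m.
V₂ = q/y₂ = 8.608/5.480 = 1.571 m/s.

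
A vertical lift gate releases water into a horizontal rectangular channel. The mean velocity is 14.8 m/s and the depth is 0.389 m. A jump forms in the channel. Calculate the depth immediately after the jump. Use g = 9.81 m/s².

Fr₁ = V₁/√(g·y₁) = 14.8/√(9.81×0.389) = 7.58.
Bélanger equation: y₂/y₁ = ½[√(1 + 8Fr₁²) − 1] = ½[√460.2 − 1] = 10.2.
y₂ = 10.2 × 0.389 = 3.98 m.

y₂ = 3.98 m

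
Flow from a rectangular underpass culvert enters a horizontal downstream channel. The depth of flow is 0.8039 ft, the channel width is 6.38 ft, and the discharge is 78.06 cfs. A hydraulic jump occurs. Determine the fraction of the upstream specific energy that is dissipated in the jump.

q = Q/b = 78.06/6.38 = 12.24 ft²/s; V₁ = q/y₁ = 15.22 ft/s. Fr₁ = V₁/√(g·y₁) = 2.991.
Conjugate-depth relation: y₂/y₁ = ½[√(1 + 8Fr₁²) − 1] = ½[√72.589 − 1] = 3.760.
y₂ = 3.760 × 0.8039 = 3.023 ft.
E₁ = y₁ + V₁²/2g = 4.401 ft. ΔE = (y₂ − y₁)³/(4y₁y₂) = 1.124 ft. ΔE/E₁ = 1.124/4.401 = 0.255.

ΔE/E₁ = 0.255 (25.5%)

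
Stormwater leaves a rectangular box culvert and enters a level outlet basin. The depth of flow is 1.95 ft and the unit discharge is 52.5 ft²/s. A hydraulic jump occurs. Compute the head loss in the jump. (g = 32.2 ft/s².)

ΔE = 4.16 ft

V₁ = q/y₁ = 52.5/1.95 = 26.9 ft/s. Fr₁ = V₁/√(g·y₁) = 26.9/√(32.2×1.95) = 3.40.
Sequent-depth ratio: y₂/y₁ = ½[√(1 + 8Fr₁²) − 1] = ½[√93.35 − 1] = 4.33.
y₂ = 4.33 × 1.95 = 8.45 ft.
V₂ = q/y₂ = 52.5/8.45 = 6.22 ft/s. E₁ = y₁ + V₁²/2g = 13.2 ft; E₂ = y₂ + V₂²/2g = 9.05 ft. ΔE = E₁ − E₂ = 4.16 ft.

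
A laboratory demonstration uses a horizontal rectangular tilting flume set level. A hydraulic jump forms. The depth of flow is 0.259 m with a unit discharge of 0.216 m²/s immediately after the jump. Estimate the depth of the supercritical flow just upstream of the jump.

V₂ = q/y₂ = 0.216/0.259 = 0.834 m/s; Fr₂ = V₂/√(g·y₂) = 0.523.
From the momentum equation (using Fr₂), y₁/y₂ = ½[√(1 + 8Fr₂²) − 1] = ½[√3.190 − 1] = 0.393.
y₁ = 0.393 × 0.259 = 0.102 m.

y₁ = 0.102 m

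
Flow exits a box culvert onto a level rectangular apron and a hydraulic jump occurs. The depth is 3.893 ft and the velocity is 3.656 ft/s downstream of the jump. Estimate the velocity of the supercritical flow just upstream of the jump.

Fr₂ = V₂/√(g·y₂) = 3.656/√(32.2×3.893) = 0.3265.
The Bélanger relation is symmetric: y₁/y₂ = ½[√(1 + 8Fr₂²) − 1] = ½[√1.8530 − 1] = 0.1806.
y₁ = 0.1806 × 3.893 = 0.7032 ft.
V₁ = q/y₁ = 14.23/0.7032 = 20.24 ft/s.

V₁ = 20.24 ft/s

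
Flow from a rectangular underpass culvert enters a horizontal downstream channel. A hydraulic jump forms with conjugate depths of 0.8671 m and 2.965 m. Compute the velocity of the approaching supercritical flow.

V₁ = 8.017 m/s

For a rectangular channel the momentum equation gives q² = ½·g·y₁·y₂·(y₁ + y₂) = ½×9.81×0.8671×2.965×3.832 = 48.32.
q = √48.32 = 6.952 m²/s.
V₁ = q/y₁ = 6.952/0.8671 = 8.017 m/s.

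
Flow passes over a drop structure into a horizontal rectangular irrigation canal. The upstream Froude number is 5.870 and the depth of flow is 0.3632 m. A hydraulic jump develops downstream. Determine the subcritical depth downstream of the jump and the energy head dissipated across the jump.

Fr₁ = 5.870 (given).
Bélanger equation: y₂/y₁ = ½[√(1 + 8Fr₁²) − 1] = ½[√276.66 − 1] = 7.816.
y₂ = 7.816 × 0.3632 = 2.839 m.
V₁ = Fr₁·√(g·y₁) = 5.870×√(9.81×0.3632) = 11.08 m/s; q = V₁·y₁ = 4.024 m²/s. V₂ = q/y₂ = 4.024/2.839 = 1.418 m/s. E₁ = y₁ + V₁²/2g = 6.621 m; E₂ = y₂ + V₂²/2g = 2.941 m. ΔE = E₁ − E₂ = 3.679 m.

y₂ = 2.839 m; ΔE = 3.679 m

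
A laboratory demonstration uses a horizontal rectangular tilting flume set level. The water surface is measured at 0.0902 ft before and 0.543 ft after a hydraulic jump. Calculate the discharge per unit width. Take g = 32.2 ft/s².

For a rectangular channel the momentum equation gives q² = ½·g·y₁·y₂·(y₁ + y₂) = ½×32.2×0.0902×0.543×0.633 = 0.499.
q = √0.499 = 0.707 ft²/s.

q = 0.707 ft²/s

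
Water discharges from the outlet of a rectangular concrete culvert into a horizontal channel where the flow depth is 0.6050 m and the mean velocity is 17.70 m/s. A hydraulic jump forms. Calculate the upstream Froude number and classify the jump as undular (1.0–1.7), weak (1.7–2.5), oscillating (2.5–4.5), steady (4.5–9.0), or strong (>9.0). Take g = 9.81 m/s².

Fr₁ = 7.265; steady jump

Fr₁ = V₁/√(g·y₁) = 17.70/√(9.81×0.6050) = 7.265.
Fr₁ = 7.265 lies in the steady range.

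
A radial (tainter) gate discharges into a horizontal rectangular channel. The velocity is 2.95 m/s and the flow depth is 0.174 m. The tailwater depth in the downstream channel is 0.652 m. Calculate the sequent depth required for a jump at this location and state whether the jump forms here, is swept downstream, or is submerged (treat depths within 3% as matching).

y₂ = 0.475 m; the jump is submerged

Fr₁ = V₁/√(g·y₁) = 2.95/√(9.81×0.174) = 2.26.
By Bélanger, y₂/y₁ = ½[√(1 + 8Fr₁²) − 1] = ½[√41.79 − 1] = 2.73.
y₂ = 2.73 × 0.174 = 0.475 m.
Tailwater y_tw = 0.652 m: y_tw > y₂, so the jump is submerged.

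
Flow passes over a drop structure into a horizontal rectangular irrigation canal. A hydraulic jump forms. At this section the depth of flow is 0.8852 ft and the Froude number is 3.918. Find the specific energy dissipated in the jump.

ΔE = 2.932 ft

Fr₁ = 3.918 (given).
Bélanger equation: y₂/y₁ = ½[√(1 + 8Fr₁²) − 1] = ½[√123.81 − 1] = 5.063.
y₂ = 5.063 × 0.8852 = 4.482 ft.
V₁ = Fr₁·√(g·y₁) = 3.918×√(32.2×0.8852) = 20.92 ft/s; q = V₁·y₁ = 18.52 ft²/s. V₂ = q/y₂ = 18.52/4.482 = 4.131 ft/s. E₁ = y₁ + V₁²/2g = 7.679 ft; E₂ = y₂ + V₂²/2g = 4.747 ft. ΔE = E₁ − E₂ = 2.932 ft.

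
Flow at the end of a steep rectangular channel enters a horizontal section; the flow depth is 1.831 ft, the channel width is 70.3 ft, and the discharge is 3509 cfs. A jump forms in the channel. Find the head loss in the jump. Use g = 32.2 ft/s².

ΔE = 4.489 ft

q = Q/b = 3509/70.3 = 49.91 ft²/s; V₁ = q/y₁ = 27.26 ft/s. Fr₁ = V₁/√(g·y₁) = 3.550.
Bélanger equation: y₂/y₁ = ½[√(1 + 8Fr₁²) − 1] = ½[√101.84 − 1] = 4.546.
y₂ = 4.546 × 1.831 = 8.323 ft.
V₂ = q/y₂ = 49.91/8.323 = 5.997 ft/s. E₁ = y₁ + V₁²/2g = 13.37 ft; E₂ = y₂ + V₂²/2g = 8.882 ft. ΔE = E₁ − E₂ = 4.489 ft.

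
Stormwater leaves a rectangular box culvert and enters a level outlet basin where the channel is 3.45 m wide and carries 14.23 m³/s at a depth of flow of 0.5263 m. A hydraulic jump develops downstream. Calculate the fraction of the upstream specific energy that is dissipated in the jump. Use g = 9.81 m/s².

ΔE/E₁ = 0.322 (32.2%)

q = Q/b = 14.23/3.45 = 4.125 m²/s; V₁ = q/y₁ = 7.837 m/s. Fr₁ = V₁/√(g·y₁) = 3.449.
From the momentum equation for a rectangular channel, y₂/y₁ = ½[√(1 + 8Fr₁²) − 1] = ½[√96.168 − 1] = 4.403.
y₂ = 4.403 × 0.5263 = 2.317 m.
E₁ = y₁ + V₁²/2g = 3.657 m. ΔE = (y₂ − y₁)³/(4y₁y₂) = 1.178 m. ΔE/E₁ = 1.178/3.657 = 0.322.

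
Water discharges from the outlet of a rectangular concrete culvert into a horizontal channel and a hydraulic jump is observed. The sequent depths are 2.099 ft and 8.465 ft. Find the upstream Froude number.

For a rectangular channel the momentum equation gives q² = ½·g·y₁·y₂·(y₁ + y₂) = ½×32.2×2.099×8.465×10.56 = 3022.
q = √3022 = 54.97 ft²/s.
V₁ = q/y₁ = 26.19 ft/s; Fr₁ = V₁/√(g·y₁) = 3.186.

Fr₁ = 3.186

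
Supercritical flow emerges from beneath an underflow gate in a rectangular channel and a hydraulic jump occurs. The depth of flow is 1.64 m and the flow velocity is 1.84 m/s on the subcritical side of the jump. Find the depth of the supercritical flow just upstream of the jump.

y₁ = 0.523 m

Fr₂ = V₂/√(g·y₂) = 1.84/√(9.81×1.64) = 0.459.
Applying the sequent-depth relation in reverse, y₁/y₂ = ½[√(1 + 8Fr₂²) − 1] = ½[√2.683 − 1] = 0.319.
y₁ = 0.319 × 1.64 = 0.523 m.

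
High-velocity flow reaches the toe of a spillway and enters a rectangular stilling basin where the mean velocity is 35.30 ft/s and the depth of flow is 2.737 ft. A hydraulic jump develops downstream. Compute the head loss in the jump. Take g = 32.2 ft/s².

Fr₁ = V₁/√(g·y₁) = 35.30/√(32.2×2.737) = 3.760.
Conjugate-depth relation: y₂/y₁ = ½[√(1 + 8Fr₁²) − 1] = ½[√114.11 − 1] = 4.841.
y₂ = 4.841 × 2.737 = 13.25 ft.
q = V₁·y₁ = 35.30 × 2.737 = 96.62 ft²/s. V₂ = q/y₂ = 96.62/13.25 = 7.292 ft/s. E₁ = y₁ + V₁²/2g = 22.09 ft; E₂ = y₂ + V₂²/2g = 14.08 ft. ΔE = E₁ − E₂ = 8.010 ft.

ΔE = 8.010 ft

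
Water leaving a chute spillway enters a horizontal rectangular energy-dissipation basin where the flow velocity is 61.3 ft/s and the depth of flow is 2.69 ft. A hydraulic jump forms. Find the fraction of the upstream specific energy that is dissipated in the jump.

Fr₁ = V₁/√(g·y₁) = 61.3/√(32.2×2.69) = 6.59.
From the momentum equation for a rectangular channel, y₂/y₁ = ½[√(1 + 8Fr₁²) − 1] = ½[√348.1 − 1] = 8.83.
y₂ = 8.83 × 2.69 = 23.7 ft.
E₁ = y₁ + V₁²/2g = 61.0 ft. ΔE = (y₂ − y₁)³/(4y₁y₂) = 36.5 ft. ΔE/E₁ = 36.5/61.0 = 0.599.

ΔE/E₁ = 0.599 (59.9%)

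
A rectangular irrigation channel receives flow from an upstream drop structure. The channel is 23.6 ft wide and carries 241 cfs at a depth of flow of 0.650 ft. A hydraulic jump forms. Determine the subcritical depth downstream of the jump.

y₂ = 2.85 ft

q = Q/b = 241/23.6 = 10.2 ft²/s; V₁ = q/y₁ = 15.7 ft/s. Fr₁ = V₁/√(g·y₁) = 3.43.
From the momentum equation for a rectangular channel, y₂/y₁ = ½[√(1 + 8Fr₁²) − 1] = ½[√95.34 − 1] = 4.38.
y₂ = 4.38 × 0.650 = 2.85 ft.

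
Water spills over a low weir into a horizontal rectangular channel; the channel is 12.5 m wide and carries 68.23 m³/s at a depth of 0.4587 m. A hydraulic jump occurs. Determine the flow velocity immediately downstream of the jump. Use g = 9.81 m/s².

V₂ = 1.597 m/s

q = Q/b = 68.23/12.5 = 5.458 m²/s; V₁ = q/y₁ = 11.90 m/s. Fr₁ = V₁/√(g·y₁) = 5.610.
Sequent-depth ratio: y₂/y₁ = ½[√(1 + 8Fr₁²) − 1] = ½[√252.75 − 1] = 7.449.
y₂ = 7.449 × 0.4587 = 3.417 m.
V₂ = q/y₂ = 5.458/3.417 = 1.597 m/s.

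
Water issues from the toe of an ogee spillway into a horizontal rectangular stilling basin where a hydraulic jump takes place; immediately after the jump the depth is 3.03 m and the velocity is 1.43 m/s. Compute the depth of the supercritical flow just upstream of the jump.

Fr₂ = V₂/√(g·y₂) = 1.43/√(9.81×3.03) = 0.262.
Since the conjugate-depth ratio holds either way, y₁/y₂ = ½[√(1 + 8Fr₂²) − 1] = ½[√1.550 − 1] = 0.123.
y₁ = 0.123 × 3.03 = 0.371 m.

y₁ = 0.371 m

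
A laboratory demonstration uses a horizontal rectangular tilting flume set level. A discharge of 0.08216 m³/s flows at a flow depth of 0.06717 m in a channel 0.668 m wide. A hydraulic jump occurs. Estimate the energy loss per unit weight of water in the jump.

q = Q/b = 0.08216/0.668 = 0.1230 m²/s; V₁ = q/y₁ = 1.831 m/s. Fr₁ = V₁/√(g·y₁) = 2.256.
Conjugate-depth relation: y₂/y₁ = ½[√(1 + 8Fr₁²) − 1] = ½[√41.706 − 1] = 2.729.
y₂ = 2.729 × 0.06717 = 0.1833 m.
V₂ = q/y₂ = 0.1230/0.1833 = 0.6710 m/s. E₁ = y₁ + V₁²/2g = 0.2381 m; E₂ = y₂ + V₂²/2g = 0.2063 m. ΔE = E₁ − E₂ = 0.03181 m.

ΔE = 0.03181 m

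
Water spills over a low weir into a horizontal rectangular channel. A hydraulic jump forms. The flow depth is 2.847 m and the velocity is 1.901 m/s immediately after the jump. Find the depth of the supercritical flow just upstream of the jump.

Fr₂ = V₂/√(g·y₂) = 1.901/√(9.81×2.847) = 0.3597.
Since the conjugate-depth ratio holds either way, y₁/y₂ = ½[√(1 + 8Fr₂²) − 1] = ½[√2.0351 − 1] = 0.2133.
y₁ = 0.2133 × 2.847 = 0.6072 m.

y₁ = 0.6072 m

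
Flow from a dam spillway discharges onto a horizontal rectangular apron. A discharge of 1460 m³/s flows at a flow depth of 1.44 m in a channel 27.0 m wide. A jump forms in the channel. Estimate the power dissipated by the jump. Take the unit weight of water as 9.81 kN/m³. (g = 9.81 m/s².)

P = 763187 kW

q = Q/b = 1460/27.0 = 54.1 m²/s; V₁ = q/y₁ = 37.6 m/s. Fr₁ = V₁/√(g·y₁) = 9.99.
From the momentum equation for a rectangular channel, y₂/y₁ = ½[√(1 + 8Fr₁²) − 1] = ½[√799.6 − 1] = 13.6.
y₂ = 13.6 × 1.44 = 19.6 m.
V₂ = q/y₂ = 54.1/19.6 = 2.75 m/s. E₁ = y₁ + V₁²/2g = 73.3 m; E₂ = y₂ + V₂²/2g = 20.0 m. ΔE = E₁ − E₂ = 53.3 m.
P = γ·Q·ΔE = 9.81 × 1460 × 53.3 = 763187 kW.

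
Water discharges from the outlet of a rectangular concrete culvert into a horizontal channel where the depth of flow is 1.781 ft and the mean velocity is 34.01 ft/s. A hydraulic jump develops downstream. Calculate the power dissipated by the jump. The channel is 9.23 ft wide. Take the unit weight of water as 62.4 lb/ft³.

Fr₁ = V₁/√(g·y₁) = 34.01/√(32.2×1.781) = 4.491.
Bélanger equation: y₂/y₁ = ½[√(1 + 8Fr₁²) − 1] = ½[√162.36 − 1] = 5.871.
y₂ = 5.871 × 1.781 = 10.46 ft.
Head loss: ΔE = (y₂ − y₁)³/(4y₁y₂) = (10.46 − 1.781)³/(4×1.781×10.46) = 652.9/74.49 = 8.765 ft.
q = V₁·y₁ = 34.01 × 1.781 = 60.57 ft²/s. Q = q·b = 60.57 × 9.23 = 559.1 cfs. P = γ·Q·ΔE/550 = 62.4 × 559.1 × 8.765 / 550 = 555.9 hp.

P = 555.9 hp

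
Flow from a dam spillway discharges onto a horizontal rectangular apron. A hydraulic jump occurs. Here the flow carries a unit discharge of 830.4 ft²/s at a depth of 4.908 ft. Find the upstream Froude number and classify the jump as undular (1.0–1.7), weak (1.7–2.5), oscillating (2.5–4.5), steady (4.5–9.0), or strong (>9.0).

V₁ = q/y₁ = 830.4/4.908 = 169.2 ft/s. Fr₁ = V₁/√(g·y₁) = 169.2/√(32.2×4.908) = 13.46.
Fr₁ = 13.46 lies in the strong range.

Fr₁ = 13.46; strong jump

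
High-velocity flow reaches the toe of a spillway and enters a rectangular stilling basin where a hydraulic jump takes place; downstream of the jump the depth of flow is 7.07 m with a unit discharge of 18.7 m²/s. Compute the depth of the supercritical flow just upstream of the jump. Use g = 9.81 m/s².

V₂ = q/y₂ = 18.7/7.07 = 2.64 m/s; Fr₂ = V₂/√(g·y₂) = 0.318.
Since the conjugate-depth ratio holds either way, y₁/y₂ = ½[√(1 + 8Fr₂²) − 1] = ½[√1.807 − 1] = 0.172.
y₁ = 0.172 × 7.07 = 1.22 m.

y₁ = 1.22 m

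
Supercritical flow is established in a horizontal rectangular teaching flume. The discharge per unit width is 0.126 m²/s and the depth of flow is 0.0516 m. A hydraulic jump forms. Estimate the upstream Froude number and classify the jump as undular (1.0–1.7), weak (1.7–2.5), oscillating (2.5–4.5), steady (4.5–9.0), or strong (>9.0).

V₁ = q/y₁ = 0.126/0.0516 = 2.44 m/s. Fr₁ = V₁/√(g·y₁) = 2.44/√(9.81×0.0516) = 3.43.
Fr₁ = 3.43 lies in the oscillating range.

Fr₁ = 3.43; oscillating jump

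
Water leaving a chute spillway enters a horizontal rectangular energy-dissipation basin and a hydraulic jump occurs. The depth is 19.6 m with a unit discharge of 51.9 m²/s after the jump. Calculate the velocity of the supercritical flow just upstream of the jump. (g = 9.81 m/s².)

V₂ = q/y₂ = 51.9/19.6 = 2.65 m/s; Fr₂ = V₂/√(g·y₂) = 0.191.
Applying the sequent-depth relation in reverse, y₁/y₂ = ½[√(1 + 8Fr₂²) − 1] = ½[√1.292 − 1] = 0.0683.
y₁ = 0.0683 × 19.6 = 1.34 m.
V₁ = q/y₁ = 51.9/1.34 = 38.8 m/s.

V₁ = 38.8 m/s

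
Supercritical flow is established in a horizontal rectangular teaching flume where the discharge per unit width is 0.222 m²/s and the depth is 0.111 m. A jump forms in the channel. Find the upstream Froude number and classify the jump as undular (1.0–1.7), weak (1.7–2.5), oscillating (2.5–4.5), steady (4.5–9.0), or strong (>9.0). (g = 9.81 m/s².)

Fr₁ = 1.92; weak jump

V₁ = q/y₁ = 0.222/0.111 = 2.00 m/s. Fr₁ = V₁/√(g·y₁) = 2.00/√(9.81×0.111) = 1.92.
Fr₁ = 1.92 lies in the weak range.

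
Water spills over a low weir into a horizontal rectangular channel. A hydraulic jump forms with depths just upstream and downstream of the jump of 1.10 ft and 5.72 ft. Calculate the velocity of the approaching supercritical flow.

V₁ = 23.9 ft/s

For a rectangular channel the momentum equation gives q² = ½·g·y₁·y₂·(y₁ + y₂) = ½×32.2×1.10×5.72×6.82 = 691.
q = √691 = 26.3 ft²/s.
V₁ = q/y₁ = 26.3/1.10 = 23.9 ft/s.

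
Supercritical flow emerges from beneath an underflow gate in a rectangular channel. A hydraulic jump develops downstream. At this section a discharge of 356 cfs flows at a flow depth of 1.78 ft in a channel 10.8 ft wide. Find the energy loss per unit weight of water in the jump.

ΔE = 1.18 ft

q = Q/b = 356/10.8 = 33.0 ft²/s; V₁ = q/y₁ = 18.5 ft/s. Fr₁ = V₁/√(g·y₁) = 2.45.
Bélanger equation: y₂/y₁ = ½[√(1 + 8Fr₁²) − 1] = ½[√48.87 − 1] = 3.00.
y₂ = 3.00 × 1.78 = 5.33 ft.
Head loss: ΔE = (y₂ − y₁)³/(4y₁y₂) = (5.33 − 1.78)³/(4×1.78×5.33) = 44.8/38.0 = 1.18 ft.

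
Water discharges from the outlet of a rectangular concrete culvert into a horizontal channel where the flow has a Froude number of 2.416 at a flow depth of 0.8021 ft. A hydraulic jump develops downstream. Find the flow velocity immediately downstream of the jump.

Fr₁ = 2.416 (given).
Sequent-depth ratio: y₂/y₁ = ½[√(1 + 8Fr₁²) − 1] = ½[√47.696 − 1] = 2.953.
y₂ = 2.953 × 0.8021 = 2.369 ft.
V₁ = Fr₁·√(g·y₁) = 2.416×√(32.2×0.8021) = 12.28 ft/s; q = V₁·y₁ = 9.848 ft²/s.
V₂ = q/y₂ = 9.848/2.369 = 4.158 ft/s.

V₂ = 4.158 ft/s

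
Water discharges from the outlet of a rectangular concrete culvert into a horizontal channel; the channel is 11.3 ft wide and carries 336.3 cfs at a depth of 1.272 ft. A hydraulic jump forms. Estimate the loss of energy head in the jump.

ΔE = 3.415 ft

q = Q/b = 336.3/11.3 = 29.76 ft²/s; V₁ = q/y₁ = 23.40 ft/s. Fr₁ = V₁/√(g·y₁) = 3.656.
By Bélanger, y₂/y₁ = ½[√(1 + 8Fr₁²) − 1] = ½[√107.92 − 1] = 4.694.
y₂ = 4.694 × 1.272 = 5.971 ft.
V₂ = q/y₂ = 29.76/5.971 = 4.984 ft/s. E₁ = y₁ + V₁²/2g = 9.772 ft; E₂ = y₂ + V₂²/2g = 6.357 ft. ΔE = E₁ − E₂ = 3.415 ft.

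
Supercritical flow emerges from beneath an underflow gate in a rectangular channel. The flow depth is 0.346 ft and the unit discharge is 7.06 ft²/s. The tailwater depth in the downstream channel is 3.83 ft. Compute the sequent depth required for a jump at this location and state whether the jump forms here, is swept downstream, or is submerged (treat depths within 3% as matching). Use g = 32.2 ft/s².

y₂ = 2.82 ft; the jump is submerged

V₁ = q/y₁ = 7.06/0.346 = 20.4 ft/s. Fr₁ = V₁/√(g·y₁) = 20.4/√(32.2×0.346) = 6.11.
From the momentum equation for a rectangular channel, y₂/y₁ = ½[√(1 + 8Fr₁²) − 1] = ½[√300.0 − 1] = 8.16.
y₂ = 8.16 × 0.346 = 2.82 ft.
Tailwater y_tw = 3.83 ft: y_tw > y₂, so the jump is submerged.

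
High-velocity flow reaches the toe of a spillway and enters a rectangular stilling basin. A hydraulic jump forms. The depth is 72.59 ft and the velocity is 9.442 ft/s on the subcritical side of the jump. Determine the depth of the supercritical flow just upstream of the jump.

y₁ = 5.169 ft

Fr₂ = V₂/√(g·y₂) = 9.442/√(32.2×72.59) = 0.1953.
The Bélanger relation is symmetric: y₁/y₂ = ½[√(1 + 8Fr₂²) − 1] = ½[√1.3051 − 1] = 0.07121.
y₁ = 0.07121 × 72.59 = 5.169 ft.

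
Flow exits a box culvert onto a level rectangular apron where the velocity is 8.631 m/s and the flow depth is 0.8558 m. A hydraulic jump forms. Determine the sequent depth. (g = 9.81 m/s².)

Fr₁ = V₁/√(g·y₁) = 8.631/√(9.81×0.8558) = 2.979.
From the momentum equation for a rectangular channel, y₂/y₁ = ½[√(1 + 8Fr₁²) − 1] = ½[√71.986 − 1] = 3.742.
y₂ = 3.742 × 0.8558 = 3.203 m.

y₂ = 3.203 m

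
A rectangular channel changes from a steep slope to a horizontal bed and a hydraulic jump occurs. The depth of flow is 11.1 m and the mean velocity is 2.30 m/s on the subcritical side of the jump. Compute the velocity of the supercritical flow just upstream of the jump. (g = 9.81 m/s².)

Fr₂ = V₂/√(g·y₂) = 2.30/√(9.81×11.1) = 0.220.
The Bélanger relation is symmetric: y₁/y₂ = ½[√(1 + 8Fr₂²) − 1] = ½[√1.389 − 1] = 0.0892.
y₁ = 0.0892 × 11.1 = 0.990 m.
V₁ = q/y₁ = 25.5/0.990 = 25.8 m/s.

V₁ = 25.8 m/s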